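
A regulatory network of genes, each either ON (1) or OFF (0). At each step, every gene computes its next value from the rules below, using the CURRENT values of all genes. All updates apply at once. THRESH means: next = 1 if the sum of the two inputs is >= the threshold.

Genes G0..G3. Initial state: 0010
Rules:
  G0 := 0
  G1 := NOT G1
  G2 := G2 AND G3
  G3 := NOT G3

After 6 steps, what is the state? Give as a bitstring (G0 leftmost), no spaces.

Step 1: G0=0(const) G1=NOT G1=NOT 0=1 G2=G2&G3=1&0=0 G3=NOT G3=NOT 0=1 -> 0101
Step 2: G0=0(const) G1=NOT G1=NOT 1=0 G2=G2&G3=0&1=0 G3=NOT G3=NOT 1=0 -> 0000
Step 3: G0=0(const) G1=NOT G1=NOT 0=1 G2=G2&G3=0&0=0 G3=NOT G3=NOT 0=1 -> 0101
Step 4: G0=0(const) G1=NOT G1=NOT 1=0 G2=G2&G3=0&1=0 G3=NOT G3=NOT 1=0 -> 0000
Step 5: G0=0(const) G1=NOT G1=NOT 0=1 G2=G2&G3=0&0=0 G3=NOT G3=NOT 0=1 -> 0101
Step 6: G0=0(const) G1=NOT G1=NOT 1=0 G2=G2&G3=0&1=0 G3=NOT G3=NOT 1=0 -> 0000

0000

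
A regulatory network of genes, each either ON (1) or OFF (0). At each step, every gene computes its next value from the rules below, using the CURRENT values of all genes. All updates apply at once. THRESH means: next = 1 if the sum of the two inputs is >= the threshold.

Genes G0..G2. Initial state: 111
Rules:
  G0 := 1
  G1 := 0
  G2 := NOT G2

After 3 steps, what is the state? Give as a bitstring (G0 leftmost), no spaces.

Step 1: G0=1(const) G1=0(const) G2=NOT G2=NOT 1=0 -> 100
Step 2: G0=1(const) G1=0(const) G2=NOT G2=NOT 0=1 -> 101
Step 3: G0=1(const) G1=0(const) G2=NOT G2=NOT 1=0 -> 100

100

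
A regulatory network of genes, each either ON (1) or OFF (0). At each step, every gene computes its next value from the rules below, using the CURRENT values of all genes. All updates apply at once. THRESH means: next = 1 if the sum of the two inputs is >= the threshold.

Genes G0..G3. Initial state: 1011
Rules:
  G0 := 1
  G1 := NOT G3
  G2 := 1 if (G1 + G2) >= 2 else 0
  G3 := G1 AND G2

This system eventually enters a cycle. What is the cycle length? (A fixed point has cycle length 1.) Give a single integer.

Answer: 1

Derivation:
Step 0: 1011
Step 1: G0=1(const) G1=NOT G3=NOT 1=0 G2=(0+1>=2)=0 G3=G1&G2=0&1=0 -> 1000
Step 2: G0=1(const) G1=NOT G3=NOT 0=1 G2=(0+0>=2)=0 G3=G1&G2=0&0=0 -> 1100
Step 3: G0=1(const) G1=NOT G3=NOT 0=1 G2=(1+0>=2)=0 G3=G1&G2=1&0=0 -> 1100
State from step 3 equals state from step 2 -> cycle length 1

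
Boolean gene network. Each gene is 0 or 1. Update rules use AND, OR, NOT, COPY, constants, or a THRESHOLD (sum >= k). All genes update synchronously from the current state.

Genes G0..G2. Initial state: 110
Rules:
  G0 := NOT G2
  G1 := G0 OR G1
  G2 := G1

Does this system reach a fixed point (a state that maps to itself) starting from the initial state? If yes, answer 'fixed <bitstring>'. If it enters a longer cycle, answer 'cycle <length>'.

Answer: fixed 011

Derivation:
Step 0: 110
Step 1: G0=NOT G2=NOT 0=1 G1=G0|G1=1|1=1 G2=G1=1 -> 111
Step 2: G0=NOT G2=NOT 1=0 G1=G0|G1=1|1=1 G2=G1=1 -> 011
Step 3: G0=NOT G2=NOT 1=0 G1=G0|G1=0|1=1 G2=G1=1 -> 011
Fixed point reached at step 2: 011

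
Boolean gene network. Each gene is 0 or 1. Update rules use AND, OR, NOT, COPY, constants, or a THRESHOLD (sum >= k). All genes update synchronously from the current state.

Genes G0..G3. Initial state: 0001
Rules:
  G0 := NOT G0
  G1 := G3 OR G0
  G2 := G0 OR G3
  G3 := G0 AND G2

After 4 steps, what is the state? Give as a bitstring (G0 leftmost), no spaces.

Step 1: G0=NOT G0=NOT 0=1 G1=G3|G0=1|0=1 G2=G0|G3=0|1=1 G3=G0&G2=0&0=0 -> 1110
Step 2: G0=NOT G0=NOT 1=0 G1=G3|G0=0|1=1 G2=G0|G3=1|0=1 G3=G0&G2=1&1=1 -> 0111
Step 3: G0=NOT G0=NOT 0=1 G1=G3|G0=1|0=1 G2=G0|G3=0|1=1 G3=G0&G2=0&1=0 -> 1110
Step 4: G0=NOT G0=NOT 1=0 G1=G3|G0=0|1=1 G2=G0|G3=1|0=1 G3=G0&G2=1&1=1 -> 0111

0111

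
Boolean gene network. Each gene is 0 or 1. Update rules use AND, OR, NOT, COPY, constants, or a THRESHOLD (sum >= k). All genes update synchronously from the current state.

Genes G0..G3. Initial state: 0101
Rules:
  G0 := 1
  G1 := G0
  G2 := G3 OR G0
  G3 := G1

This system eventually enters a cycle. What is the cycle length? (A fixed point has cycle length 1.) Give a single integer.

Answer: 1

Derivation:
Step 0: 0101
Step 1: G0=1(const) G1=G0=0 G2=G3|G0=1|0=1 G3=G1=1 -> 1011
Step 2: G0=1(const) G1=G0=1 G2=G3|G0=1|1=1 G3=G1=0 -> 1110
Step 3: G0=1(const) G1=G0=1 G2=G3|G0=0|1=1 G3=G1=1 -> 1111
Step 4: G0=1(const) G1=G0=1 G2=G3|G0=1|1=1 G3=G1=1 -> 1111
State from step 4 equals state from step 3 -> cycle length 1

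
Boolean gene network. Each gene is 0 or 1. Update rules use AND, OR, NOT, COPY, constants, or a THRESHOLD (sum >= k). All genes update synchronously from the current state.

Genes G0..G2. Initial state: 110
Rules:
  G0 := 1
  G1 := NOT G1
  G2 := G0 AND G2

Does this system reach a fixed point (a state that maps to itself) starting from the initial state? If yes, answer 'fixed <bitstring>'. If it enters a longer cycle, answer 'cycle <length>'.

Step 0: 110
Step 1: G0=1(const) G1=NOT G1=NOT 1=0 G2=G0&G2=1&0=0 -> 100
Step 2: G0=1(const) G1=NOT G1=NOT 0=1 G2=G0&G2=1&0=0 -> 110
Cycle of length 2 starting at step 0 -> no fixed point

Answer: cycle 2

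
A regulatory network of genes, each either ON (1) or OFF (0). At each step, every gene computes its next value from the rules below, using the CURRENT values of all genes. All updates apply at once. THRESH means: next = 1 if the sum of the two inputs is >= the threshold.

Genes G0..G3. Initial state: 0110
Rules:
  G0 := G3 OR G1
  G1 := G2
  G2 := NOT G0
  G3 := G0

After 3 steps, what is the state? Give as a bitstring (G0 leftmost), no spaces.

Step 1: G0=G3|G1=0|1=1 G1=G2=1 G2=NOT G0=NOT 0=1 G3=G0=0 -> 1110
Step 2: G0=G3|G1=0|1=1 G1=G2=1 G2=NOT G0=NOT 1=0 G3=G0=1 -> 1101
Step 3: G0=G3|G1=1|1=1 G1=G2=0 G2=NOT G0=NOT 1=0 G3=G0=1 -> 1001

1001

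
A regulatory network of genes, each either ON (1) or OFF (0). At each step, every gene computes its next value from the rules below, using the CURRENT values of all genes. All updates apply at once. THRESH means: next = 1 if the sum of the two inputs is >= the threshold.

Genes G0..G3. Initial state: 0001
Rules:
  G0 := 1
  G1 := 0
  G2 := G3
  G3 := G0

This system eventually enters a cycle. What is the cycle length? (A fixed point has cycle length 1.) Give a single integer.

Step 0: 0001
Step 1: G0=1(const) G1=0(const) G2=G3=1 G3=G0=0 -> 1010
Step 2: G0=1(const) G1=0(const) G2=G3=0 G3=G0=1 -> 1001
Step 3: G0=1(const) G1=0(const) G2=G3=1 G3=G0=1 -> 1011
Step 4: G0=1(const) G1=0(const) G2=G3=1 G3=G0=1 -> 1011
State from step 4 equals state from step 3 -> cycle length 1

Answer: 1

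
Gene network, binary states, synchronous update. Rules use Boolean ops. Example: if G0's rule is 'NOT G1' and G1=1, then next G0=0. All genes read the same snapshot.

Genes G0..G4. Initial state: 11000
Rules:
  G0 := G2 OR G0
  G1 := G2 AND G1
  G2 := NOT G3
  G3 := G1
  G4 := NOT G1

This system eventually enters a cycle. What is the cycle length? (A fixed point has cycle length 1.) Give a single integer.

Answer: 1

Derivation:
Step 0: 11000
Step 1: G0=G2|G0=0|1=1 G1=G2&G1=0&1=0 G2=NOT G3=NOT 0=1 G3=G1=1 G4=NOT G1=NOT 1=0 -> 10110
Step 2: G0=G2|G0=1|1=1 G1=G2&G1=1&0=0 G2=NOT G3=NOT 1=0 G3=G1=0 G4=NOT G1=NOT 0=1 -> 10001
Step 3: G0=G2|G0=0|1=1 G1=G2&G1=0&0=0 G2=NOT G3=NOT 0=1 G3=G1=0 G4=NOT G1=NOT 0=1 -> 10101
Step 4: G0=G2|G0=1|1=1 G1=G2&G1=1&0=0 G2=NOT G3=NOT 0=1 G3=G1=0 G4=NOT G1=NOT 0=1 -> 10101
State from step 4 equals state from step 3 -> cycle length 1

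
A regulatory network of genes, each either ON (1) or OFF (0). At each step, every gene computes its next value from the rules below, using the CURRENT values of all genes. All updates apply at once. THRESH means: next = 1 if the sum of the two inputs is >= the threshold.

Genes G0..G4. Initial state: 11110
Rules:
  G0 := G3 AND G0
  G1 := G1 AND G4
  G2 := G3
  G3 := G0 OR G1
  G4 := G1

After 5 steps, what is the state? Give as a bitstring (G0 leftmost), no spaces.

Step 1: G0=G3&G0=1&1=1 G1=G1&G4=1&0=0 G2=G3=1 G3=G0|G1=1|1=1 G4=G1=1 -> 10111
Step 2: G0=G3&G0=1&1=1 G1=G1&G4=0&1=0 G2=G3=1 G3=G0|G1=1|0=1 G4=G1=0 -> 10110
Step 3: G0=G3&G0=1&1=1 G1=G1&G4=0&0=0 G2=G3=1 G3=G0|G1=1|0=1 G4=G1=0 -> 10110
Step 4: G0=G3&G0=1&1=1 G1=G1&G4=0&0=0 G2=G3=1 G3=G0|G1=1|0=1 G4=G1=0 -> 10110
Step 5: G0=G3&G0=1&1=1 G1=G1&G4=0&0=0 G2=G3=1 G3=G0|G1=1|0=1 G4=G1=0 -> 10110

10110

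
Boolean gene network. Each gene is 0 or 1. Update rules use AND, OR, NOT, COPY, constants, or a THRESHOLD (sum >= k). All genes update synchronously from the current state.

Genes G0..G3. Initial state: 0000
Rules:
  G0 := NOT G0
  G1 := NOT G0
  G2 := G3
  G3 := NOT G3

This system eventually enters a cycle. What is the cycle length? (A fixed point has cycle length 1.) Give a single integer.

Step 0: 0000
Step 1: G0=NOT G0=NOT 0=1 G1=NOT G0=NOT 0=1 G2=G3=0 G3=NOT G3=NOT 0=1 -> 1101
Step 2: G0=NOT G0=NOT 1=0 G1=NOT G0=NOT 1=0 G2=G3=1 G3=NOT G3=NOT 1=0 -> 0010
Step 3: G0=NOT G0=NOT 0=1 G1=NOT G0=NOT 0=1 G2=G3=0 G3=NOT G3=NOT 0=1 -> 1101
State from step 3 equals state from step 1 -> cycle length 2

Answer: 2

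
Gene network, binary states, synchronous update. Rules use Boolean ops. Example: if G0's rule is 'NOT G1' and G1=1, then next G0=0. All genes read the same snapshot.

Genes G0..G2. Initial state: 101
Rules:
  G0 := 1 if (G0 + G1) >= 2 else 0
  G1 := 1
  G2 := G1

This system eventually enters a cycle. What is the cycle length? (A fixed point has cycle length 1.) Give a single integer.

Answer: 1

Derivation:
Step 0: 101
Step 1: G0=(1+0>=2)=0 G1=1(const) G2=G1=0 -> 010
Step 2: G0=(0+1>=2)=0 G1=1(const) G2=G1=1 -> 011
Step 3: G0=(0+1>=2)=0 G1=1(const) G2=G1=1 -> 011
State from step 3 equals state from step 2 -> cycle length 1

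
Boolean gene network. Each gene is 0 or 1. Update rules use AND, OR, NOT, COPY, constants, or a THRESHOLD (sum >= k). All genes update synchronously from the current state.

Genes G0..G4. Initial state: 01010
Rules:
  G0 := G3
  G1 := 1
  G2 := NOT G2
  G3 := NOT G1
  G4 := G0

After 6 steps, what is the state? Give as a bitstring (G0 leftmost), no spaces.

Step 1: G0=G3=1 G1=1(const) G2=NOT G2=NOT 0=1 G3=NOT G1=NOT 1=0 G4=G0=0 -> 11100
Step 2: G0=G3=0 G1=1(const) G2=NOT G2=NOT 1=0 G3=NOT G1=NOT 1=0 G4=G0=1 -> 01001
Step 3: G0=G3=0 G1=1(const) G2=NOT G2=NOT 0=1 G3=NOT G1=NOT 1=0 G4=G0=0 -> 01100
Step 4: G0=G3=0 G1=1(const) G2=NOT G2=NOT 1=0 G3=NOT G1=NOT 1=0 G4=G0=0 -> 01000
Step 5: G0=G3=0 G1=1(const) G2=NOT G2=NOT 0=1 G3=NOT G1=NOT 1=0 G4=G0=0 -> 01100
Step 6: G0=G3=0 G1=1(const) G2=NOT G2=NOT 1=0 G3=NOT G1=NOT 1=0 G4=G0=0 -> 01000

01000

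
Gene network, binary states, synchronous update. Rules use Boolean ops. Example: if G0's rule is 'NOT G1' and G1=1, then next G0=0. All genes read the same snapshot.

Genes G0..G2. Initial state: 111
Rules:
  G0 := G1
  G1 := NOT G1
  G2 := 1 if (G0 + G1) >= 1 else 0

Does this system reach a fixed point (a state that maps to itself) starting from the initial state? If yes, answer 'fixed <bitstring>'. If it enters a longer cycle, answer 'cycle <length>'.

Answer: cycle 2

Derivation:
Step 0: 111
Step 1: G0=G1=1 G1=NOT G1=NOT 1=0 G2=(1+1>=1)=1 -> 101
Step 2: G0=G1=0 G1=NOT G1=NOT 0=1 G2=(1+0>=1)=1 -> 011
Step 3: G0=G1=1 G1=NOT G1=NOT 1=0 G2=(0+1>=1)=1 -> 101
Cycle of length 2 starting at step 1 -> no fixed point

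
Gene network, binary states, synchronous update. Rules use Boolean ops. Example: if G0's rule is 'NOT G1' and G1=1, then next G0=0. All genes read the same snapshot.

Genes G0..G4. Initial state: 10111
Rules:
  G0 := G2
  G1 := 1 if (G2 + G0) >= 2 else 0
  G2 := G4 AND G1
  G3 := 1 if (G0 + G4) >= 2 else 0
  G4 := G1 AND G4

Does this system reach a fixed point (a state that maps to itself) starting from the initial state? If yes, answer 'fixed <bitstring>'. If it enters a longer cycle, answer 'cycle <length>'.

Answer: fixed 00000

Derivation:
Step 0: 10111
Step 1: G0=G2=1 G1=(1+1>=2)=1 G2=G4&G1=1&0=0 G3=(1+1>=2)=1 G4=G1&G4=0&1=0 -> 11010
Step 2: G0=G2=0 G1=(0+1>=2)=0 G2=G4&G1=0&1=0 G3=(1+0>=2)=0 G4=G1&G4=1&0=0 -> 00000
Step 3: G0=G2=0 G1=(0+0>=2)=0 G2=G4&G1=0&0=0 G3=(0+0>=2)=0 G4=G1&G4=0&0=0 -> 00000
Fixed point reached at step 2: 00000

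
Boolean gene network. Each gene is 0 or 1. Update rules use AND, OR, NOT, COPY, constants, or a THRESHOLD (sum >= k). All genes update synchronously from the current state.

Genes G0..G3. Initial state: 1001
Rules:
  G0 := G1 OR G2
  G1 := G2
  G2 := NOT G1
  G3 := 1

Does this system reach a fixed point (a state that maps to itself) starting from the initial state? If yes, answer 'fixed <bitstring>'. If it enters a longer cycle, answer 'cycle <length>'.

Answer: cycle 4

Derivation:
Step 0: 1001
Step 1: G0=G1|G2=0|0=0 G1=G2=0 G2=NOT G1=NOT 0=1 G3=1(const) -> 0011
Step 2: G0=G1|G2=0|1=1 G1=G2=1 G2=NOT G1=NOT 0=1 G3=1(const) -> 1111
Step 3: G0=G1|G2=1|1=1 G1=G2=1 G2=NOT G1=NOT 1=0 G3=1(const) -> 1101
Step 4: G0=G1|G2=1|0=1 G1=G2=0 G2=NOT G1=NOT 1=0 G3=1(const) -> 1001
Cycle of length 4 starting at step 0 -> no fixed point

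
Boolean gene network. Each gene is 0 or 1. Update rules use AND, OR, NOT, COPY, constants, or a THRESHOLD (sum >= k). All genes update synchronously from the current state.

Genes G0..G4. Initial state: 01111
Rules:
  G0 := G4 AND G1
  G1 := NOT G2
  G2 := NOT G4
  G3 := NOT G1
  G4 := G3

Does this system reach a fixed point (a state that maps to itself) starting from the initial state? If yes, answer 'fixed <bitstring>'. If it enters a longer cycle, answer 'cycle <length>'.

Answer: cycle 8

Derivation:
Step 0: 01111
Step 1: G0=G4&G1=1&1=1 G1=NOT G2=NOT 1=0 G2=NOT G4=NOT 1=0 G3=NOT G1=NOT 1=0 G4=G3=1 -> 10001
Step 2: G0=G4&G1=1&0=0 G1=NOT G2=NOT 0=1 G2=NOT G4=NOT 1=0 G3=NOT G1=NOT 0=1 G4=G3=0 -> 01010
Step 3: G0=G4&G1=0&1=0 G1=NOT G2=NOT 0=1 G2=NOT G4=NOT 0=1 G3=NOT G1=NOT 1=0 G4=G3=1 -> 01101
Step 4: G0=G4&G1=1&1=1 G1=NOT G2=NOT 1=0 G2=NOT G4=NOT 1=0 G3=NOT G1=NOT 1=0 G4=G3=0 -> 10000
Step 5: G0=G4&G1=0&0=0 G1=NOT G2=NOT 0=1 G2=NOT G4=NOT 0=1 G3=NOT G1=NOT 0=1 G4=G3=0 -> 01110
Step 6: G0=G4&G1=0&1=0 G1=NOT G2=NOT 1=0 G2=NOT G4=NOT 0=1 G3=NOT G1=NOT 1=0 G4=G3=1 -> 00101
Step 7: G0=G4&G1=1&0=0 G1=NOT G2=NOT 1=0 G2=NOT G4=NOT 1=0 G3=NOT G1=NOT 0=1 G4=G3=0 -> 00010
Step 8: G0=G4&G1=0&0=0 G1=NOT G2=NOT 0=1 G2=NOT G4=NOT 0=1 G3=NOT G1=NOT 0=1 G4=G3=1 -> 01111
Cycle of length 8 starting at step 0 -> no fixed point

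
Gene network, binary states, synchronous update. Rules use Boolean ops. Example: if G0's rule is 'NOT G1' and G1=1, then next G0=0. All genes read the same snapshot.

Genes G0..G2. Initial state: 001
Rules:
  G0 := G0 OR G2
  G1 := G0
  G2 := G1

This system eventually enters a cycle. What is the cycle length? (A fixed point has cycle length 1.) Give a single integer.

Step 0: 001
Step 1: G0=G0|G2=0|1=1 G1=G0=0 G2=G1=0 -> 100
Step 2: G0=G0|G2=1|0=1 G1=G0=1 G2=G1=0 -> 110
Step 3: G0=G0|G2=1|0=1 G1=G0=1 G2=G1=1 -> 111
Step 4: G0=G0|G2=1|1=1 G1=G0=1 G2=G1=1 -> 111
State from step 4 equals state from step 3 -> cycle length 1

Answer: 1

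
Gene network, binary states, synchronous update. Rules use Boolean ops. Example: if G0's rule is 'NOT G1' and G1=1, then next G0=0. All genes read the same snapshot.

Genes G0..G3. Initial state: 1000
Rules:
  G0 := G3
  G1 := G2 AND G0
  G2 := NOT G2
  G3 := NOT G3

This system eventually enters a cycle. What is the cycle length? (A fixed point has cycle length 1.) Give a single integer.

Step 0: 1000
Step 1: G0=G3=0 G1=G2&G0=0&1=0 G2=NOT G2=NOT 0=1 G3=NOT G3=NOT 0=1 -> 0011
Step 2: G0=G3=1 G1=G2&G0=1&0=0 G2=NOT G2=NOT 1=0 G3=NOT G3=NOT 1=0 -> 1000
State from step 2 equals state from step 0 -> cycle length 2

Answer: 2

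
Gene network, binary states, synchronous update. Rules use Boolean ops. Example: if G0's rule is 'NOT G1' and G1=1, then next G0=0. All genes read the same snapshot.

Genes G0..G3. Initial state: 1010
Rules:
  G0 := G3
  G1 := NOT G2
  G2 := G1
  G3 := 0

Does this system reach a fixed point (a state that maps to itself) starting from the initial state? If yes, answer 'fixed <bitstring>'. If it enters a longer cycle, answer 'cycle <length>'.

Step 0: 1010
Step 1: G0=G3=0 G1=NOT G2=NOT 1=0 G2=G1=0 G3=0(const) -> 0000
Step 2: G0=G3=0 G1=NOT G2=NOT 0=1 G2=G1=0 G3=0(const) -> 0100
Step 3: G0=G3=0 G1=NOT G2=NOT 0=1 G2=G1=1 G3=0(const) -> 0110
Step 4: G0=G3=0 G1=NOT G2=NOT 1=0 G2=G1=1 G3=0(const) -> 0010
Step 5: G0=G3=0 G1=NOT G2=NOT 1=0 G2=G1=0 G3=0(const) -> 0000
Cycle of length 4 starting at step 1 -> no fixed point

Answer: cycle 4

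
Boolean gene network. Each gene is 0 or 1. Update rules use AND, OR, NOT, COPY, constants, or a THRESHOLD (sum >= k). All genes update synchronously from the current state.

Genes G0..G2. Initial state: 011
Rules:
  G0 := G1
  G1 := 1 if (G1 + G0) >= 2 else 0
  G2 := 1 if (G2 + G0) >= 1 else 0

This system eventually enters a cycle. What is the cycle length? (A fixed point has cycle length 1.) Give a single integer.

Answer: 1

Derivation:
Step 0: 011
Step 1: G0=G1=1 G1=(1+0>=2)=0 G2=(1+0>=1)=1 -> 101
Step 2: G0=G1=0 G1=(0+1>=2)=0 G2=(1+1>=1)=1 -> 001
Step 3: G0=G1=0 G1=(0+0>=2)=0 G2=(1+0>=1)=1 -> 001
State from step 3 equals state from step 2 -> cycle length 1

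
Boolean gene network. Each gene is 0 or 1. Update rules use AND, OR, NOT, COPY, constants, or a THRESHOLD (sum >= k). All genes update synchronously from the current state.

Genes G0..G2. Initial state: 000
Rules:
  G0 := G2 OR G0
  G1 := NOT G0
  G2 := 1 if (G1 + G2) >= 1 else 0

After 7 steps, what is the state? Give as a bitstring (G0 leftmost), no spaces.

Step 1: G0=G2|G0=0|0=0 G1=NOT G0=NOT 0=1 G2=(0+0>=1)=0 -> 010
Step 2: G0=G2|G0=0|0=0 G1=NOT G0=NOT 0=1 G2=(1+0>=1)=1 -> 011
Step 3: G0=G2|G0=1|0=1 G1=NOT G0=NOT 0=1 G2=(1+1>=1)=1 -> 111
Step 4: G0=G2|G0=1|1=1 G1=NOT G0=NOT 1=0 G2=(1+1>=1)=1 -> 101
Step 5: G0=G2|G0=1|1=1 G1=NOT G0=NOT 1=0 G2=(0+1>=1)=1 -> 101
Step 6: G0=G2|G0=1|1=1 G1=NOT G0=NOT 1=0 G2=(0+1>=1)=1 -> 101
Step 7: G0=G2|G0=1|1=1 G1=NOT G0=NOT 1=0 G2=(0+1>=1)=1 -> 101

101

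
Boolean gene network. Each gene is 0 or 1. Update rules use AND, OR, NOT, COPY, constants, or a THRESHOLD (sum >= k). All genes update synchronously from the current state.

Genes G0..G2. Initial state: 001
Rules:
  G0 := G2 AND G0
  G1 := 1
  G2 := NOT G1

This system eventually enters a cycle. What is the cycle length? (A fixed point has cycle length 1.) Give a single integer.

Answer: 1

Derivation:
Step 0: 001
Step 1: G0=G2&G0=1&0=0 G1=1(const) G2=NOT G1=NOT 0=1 -> 011
Step 2: G0=G2&G0=1&0=0 G1=1(const) G2=NOT G1=NOT 1=0 -> 010
Step 3: G0=G2&G0=0&0=0 G1=1(const) G2=NOT G1=NOT 1=0 -> 010
State from step 3 equals state from step 2 -> cycle length 1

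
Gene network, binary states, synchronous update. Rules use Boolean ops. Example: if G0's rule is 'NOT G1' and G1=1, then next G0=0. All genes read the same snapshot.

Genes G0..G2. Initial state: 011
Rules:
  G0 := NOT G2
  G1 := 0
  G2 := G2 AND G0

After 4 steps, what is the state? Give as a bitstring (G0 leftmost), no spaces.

Step 1: G0=NOT G2=NOT 1=0 G1=0(const) G2=G2&G0=1&0=0 -> 000
Step 2: G0=NOT G2=NOT 0=1 G1=0(const) G2=G2&G0=0&0=0 -> 100
Step 3: G0=NOT G2=NOT 0=1 G1=0(const) G2=G2&G0=0&1=0 -> 100
Step 4: G0=NOT G2=NOT 0=1 G1=0(const) G2=G2&G0=0&1=0 -> 100

100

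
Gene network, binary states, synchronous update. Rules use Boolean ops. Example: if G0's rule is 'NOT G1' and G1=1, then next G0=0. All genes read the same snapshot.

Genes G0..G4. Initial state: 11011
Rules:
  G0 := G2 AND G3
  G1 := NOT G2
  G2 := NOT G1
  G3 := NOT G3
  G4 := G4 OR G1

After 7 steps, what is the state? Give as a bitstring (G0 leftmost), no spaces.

Step 1: G0=G2&G3=0&1=0 G1=NOT G2=NOT 0=1 G2=NOT G1=NOT 1=0 G3=NOT G3=NOT 1=0 G4=G4|G1=1|1=1 -> 01001
Step 2: G0=G2&G3=0&0=0 G1=NOT G2=NOT 0=1 G2=NOT G1=NOT 1=0 G3=NOT G3=NOT 0=1 G4=G4|G1=1|1=1 -> 01011
Step 3: G0=G2&G3=0&1=0 G1=NOT G2=NOT 0=1 G2=NOT G1=NOT 1=0 G3=NOT G3=NOT 1=0 G4=G4|G1=1|1=1 -> 01001
Step 4: G0=G2&G3=0&0=0 G1=NOT G2=NOT 0=1 G2=NOT G1=NOT 1=0 G3=NOT G3=NOT 0=1 G4=G4|G1=1|1=1 -> 01011
Step 5: G0=G2&G3=0&1=0 G1=NOT G2=NOT 0=1 G2=NOT G1=NOT 1=0 G3=NOT G3=NOT 1=0 G4=G4|G1=1|1=1 -> 01001
Step 6: G0=G2&G3=0&0=0 G1=NOT G2=NOT 0=1 G2=NOT G1=NOT 1=0 G3=NOT G3=NOT 0=1 G4=G4|G1=1|1=1 -> 01011
Step 7: G0=G2&G3=0&1=0 G1=NOT G2=NOT 0=1 G2=NOT G1=NOT 1=0 G3=NOT G3=NOT 1=0 G4=G4|G1=1|1=1 -> 01001

01001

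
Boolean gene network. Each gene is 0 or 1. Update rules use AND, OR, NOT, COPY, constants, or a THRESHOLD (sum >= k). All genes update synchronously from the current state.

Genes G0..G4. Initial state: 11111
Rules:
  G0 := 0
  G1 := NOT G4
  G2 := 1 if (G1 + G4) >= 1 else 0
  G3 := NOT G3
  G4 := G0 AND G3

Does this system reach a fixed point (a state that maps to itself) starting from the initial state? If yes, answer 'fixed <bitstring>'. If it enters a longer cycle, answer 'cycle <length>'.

Step 0: 11111
Step 1: G0=0(const) G1=NOT G4=NOT 1=0 G2=(1+1>=1)=1 G3=NOT G3=NOT 1=0 G4=G0&G3=1&1=1 -> 00101
Step 2: G0=0(const) G1=NOT G4=NOT 1=0 G2=(0+1>=1)=1 G3=NOT G3=NOT 0=1 G4=G0&G3=0&0=0 -> 00110
Step 3: G0=0(const) G1=NOT G4=NOT 0=1 G2=(0+0>=1)=0 G3=NOT G3=NOT 1=0 G4=G0&G3=0&1=0 -> 01000
Step 4: G0=0(const) G1=NOT G4=NOT 0=1 G2=(1+0>=1)=1 G3=NOT G3=NOT 0=1 G4=G0&G3=0&0=0 -> 01110
Step 5: G0=0(const) G1=NOT G4=NOT 0=1 G2=(1+0>=1)=1 G3=NOT G3=NOT 1=0 G4=G0&G3=0&1=0 -> 01100
Step 6: G0=0(const) G1=NOT G4=NOT 0=1 G2=(1+0>=1)=1 G3=NOT G3=NOT 0=1 G4=G0&G3=0&0=0 -> 01110
Cycle of length 2 starting at step 4 -> no fixed point

Answer: cycle 2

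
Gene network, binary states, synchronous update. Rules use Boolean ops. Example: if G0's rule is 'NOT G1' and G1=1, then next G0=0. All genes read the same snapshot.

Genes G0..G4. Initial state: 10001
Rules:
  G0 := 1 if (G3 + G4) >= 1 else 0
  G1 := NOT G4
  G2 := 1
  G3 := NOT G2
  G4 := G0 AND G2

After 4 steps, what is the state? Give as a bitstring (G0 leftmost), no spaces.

Step 1: G0=(0+1>=1)=1 G1=NOT G4=NOT 1=0 G2=1(const) G3=NOT G2=NOT 0=1 G4=G0&G2=1&0=0 -> 10110
Step 2: G0=(1+0>=1)=1 G1=NOT G4=NOT 0=1 G2=1(const) G3=NOT G2=NOT 1=0 G4=G0&G2=1&1=1 -> 11101
Step 3: G0=(0+1>=1)=1 G1=NOT G4=NOT 1=0 G2=1(const) G3=NOT G2=NOT 1=0 G4=G0&G2=1&1=1 -> 10101
Step 4: G0=(0+1>=1)=1 G1=NOT G4=NOT 1=0 G2=1(const) G3=NOT G2=NOT 1=0 G4=G0&G2=1&1=1 -> 10101

10101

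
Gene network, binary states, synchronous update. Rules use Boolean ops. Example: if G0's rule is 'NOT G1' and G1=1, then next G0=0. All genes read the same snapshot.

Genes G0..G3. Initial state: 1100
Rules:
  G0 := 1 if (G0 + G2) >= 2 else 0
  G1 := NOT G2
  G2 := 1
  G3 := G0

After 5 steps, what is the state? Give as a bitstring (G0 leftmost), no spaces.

Step 1: G0=(1+0>=2)=0 G1=NOT G2=NOT 0=1 G2=1(const) G3=G0=1 -> 0111
Step 2: G0=(0+1>=2)=0 G1=NOT G2=NOT 1=0 G2=1(const) G3=G0=0 -> 0010
Step 3: G0=(0+1>=2)=0 G1=NOT G2=NOT 1=0 G2=1(const) G3=G0=0 -> 0010
Step 4: G0=(0+1>=2)=0 G1=NOT G2=NOT 1=0 G2=1(const) G3=G0=0 -> 0010
Step 5: G0=(0+1>=2)=0 G1=NOT G2=NOT 1=0 G2=1(const) G3=G0=0 -> 0010

0010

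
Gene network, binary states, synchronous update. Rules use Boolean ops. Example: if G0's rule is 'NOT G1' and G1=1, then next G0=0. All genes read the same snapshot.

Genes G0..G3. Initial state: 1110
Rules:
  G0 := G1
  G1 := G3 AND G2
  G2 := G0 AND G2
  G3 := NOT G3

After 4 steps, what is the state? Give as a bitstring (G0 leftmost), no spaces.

Step 1: G0=G1=1 G1=G3&G2=0&1=0 G2=G0&G2=1&1=1 G3=NOT G3=NOT 0=1 -> 1011
Step 2: G0=G1=0 G1=G3&G2=1&1=1 G2=G0&G2=1&1=1 G3=NOT G3=NOT 1=0 -> 0110
Step 3: G0=G1=1 G1=G3&G2=0&1=0 G2=G0&G2=0&1=0 G3=NOT G3=NOT 0=1 -> 1001
Step 4: G0=G1=0 G1=G3&G2=1&0=0 G2=G0&G2=1&0=0 G3=NOT G3=NOT 1=0 -> 0000

0000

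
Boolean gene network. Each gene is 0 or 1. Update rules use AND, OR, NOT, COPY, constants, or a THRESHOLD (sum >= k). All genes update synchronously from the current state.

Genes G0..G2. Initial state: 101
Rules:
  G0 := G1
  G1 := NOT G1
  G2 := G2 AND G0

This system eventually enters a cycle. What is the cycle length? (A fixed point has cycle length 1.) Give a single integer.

Answer: 2

Derivation:
Step 0: 101
Step 1: G0=G1=0 G1=NOT G1=NOT 0=1 G2=G2&G0=1&1=1 -> 011
Step 2: G0=G1=1 G1=NOT G1=NOT 1=0 G2=G2&G0=1&0=0 -> 100
Step 3: G0=G1=0 G1=NOT G1=NOT 0=1 G2=G2&G0=0&1=0 -> 010
Step 4: G0=G1=1 G1=NOT G1=NOT 1=0 G2=G2&G0=0&0=0 -> 100
State from step 4 equals state from step 2 -> cycle length 2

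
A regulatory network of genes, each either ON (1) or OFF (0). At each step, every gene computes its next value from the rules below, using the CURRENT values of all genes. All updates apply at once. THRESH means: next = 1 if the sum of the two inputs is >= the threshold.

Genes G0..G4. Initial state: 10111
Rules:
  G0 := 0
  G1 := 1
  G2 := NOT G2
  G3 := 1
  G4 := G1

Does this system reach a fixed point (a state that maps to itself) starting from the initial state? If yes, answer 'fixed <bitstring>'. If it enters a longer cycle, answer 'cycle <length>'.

Answer: cycle 2

Derivation:
Step 0: 10111
Step 1: G0=0(const) G1=1(const) G2=NOT G2=NOT 1=0 G3=1(const) G4=G1=0 -> 01010
Step 2: G0=0(const) G1=1(const) G2=NOT G2=NOT 0=1 G3=1(const) G4=G1=1 -> 01111
Step 3: G0=0(const) G1=1(const) G2=NOT G2=NOT 1=0 G3=1(const) G4=G1=1 -> 01011
Step 4: G0=0(const) G1=1(const) G2=NOT G2=NOT 0=1 G3=1(const) G4=G1=1 -> 01111
Cycle of length 2 starting at step 2 -> no fixed point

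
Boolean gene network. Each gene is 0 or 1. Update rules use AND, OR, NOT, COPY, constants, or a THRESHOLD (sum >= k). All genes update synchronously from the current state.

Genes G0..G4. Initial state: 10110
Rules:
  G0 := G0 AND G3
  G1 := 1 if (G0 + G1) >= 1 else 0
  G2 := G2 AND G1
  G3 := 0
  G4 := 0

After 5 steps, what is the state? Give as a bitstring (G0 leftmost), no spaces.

Step 1: G0=G0&G3=1&1=1 G1=(1+0>=1)=1 G2=G2&G1=1&0=0 G3=0(const) G4=0(const) -> 11000
Step 2: G0=G0&G3=1&0=0 G1=(1+1>=1)=1 G2=G2&G1=0&1=0 G3=0(const) G4=0(const) -> 01000
Step 3: G0=G0&G3=0&0=0 G1=(0+1>=1)=1 G2=G2&G1=0&1=0 G3=0(const) G4=0(const) -> 01000
Step 4: G0=G0&G3=0&0=0 G1=(0+1>=1)=1 G2=G2&G1=0&1=0 G3=0(const) G4=0(const) -> 01000
Step 5: G0=G0&G3=0&0=0 G1=(0+1>=1)=1 G2=G2&G1=0&1=0 G3=0(const) G4=0(const) -> 01000

01000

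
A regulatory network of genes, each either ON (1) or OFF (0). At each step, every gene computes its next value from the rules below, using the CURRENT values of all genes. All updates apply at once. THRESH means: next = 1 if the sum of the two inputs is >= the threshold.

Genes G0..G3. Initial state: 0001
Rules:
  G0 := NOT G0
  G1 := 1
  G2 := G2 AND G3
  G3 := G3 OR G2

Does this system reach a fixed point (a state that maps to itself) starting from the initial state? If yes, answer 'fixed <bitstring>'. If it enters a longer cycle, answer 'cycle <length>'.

Answer: cycle 2

Derivation:
Step 0: 0001
Step 1: G0=NOT G0=NOT 0=1 G1=1(const) G2=G2&G3=0&1=0 G3=G3|G2=1|0=1 -> 1101
Step 2: G0=NOT G0=NOT 1=0 G1=1(const) G2=G2&G3=0&1=0 G3=G3|G2=1|0=1 -> 0101
Step 3: G0=NOT G0=NOT 0=1 G1=1(const) G2=G2&G3=0&1=0 G3=G3|G2=1|0=1 -> 1101
Cycle of length 2 starting at step 1 -> no fixed point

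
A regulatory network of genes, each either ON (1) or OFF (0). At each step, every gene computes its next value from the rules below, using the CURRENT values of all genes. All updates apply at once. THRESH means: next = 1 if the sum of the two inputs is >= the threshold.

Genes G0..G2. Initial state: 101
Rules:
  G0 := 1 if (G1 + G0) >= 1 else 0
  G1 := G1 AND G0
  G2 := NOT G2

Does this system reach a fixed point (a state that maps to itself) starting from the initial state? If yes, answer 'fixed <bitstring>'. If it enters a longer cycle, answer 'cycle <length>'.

Step 0: 101
Step 1: G0=(0+1>=1)=1 G1=G1&G0=0&1=0 G2=NOT G2=NOT 1=0 -> 100
Step 2: G0=(0+1>=1)=1 G1=G1&G0=0&1=0 G2=NOT G2=NOT 0=1 -> 101
Cycle of length 2 starting at step 0 -> no fixed point

Answer: cycle 2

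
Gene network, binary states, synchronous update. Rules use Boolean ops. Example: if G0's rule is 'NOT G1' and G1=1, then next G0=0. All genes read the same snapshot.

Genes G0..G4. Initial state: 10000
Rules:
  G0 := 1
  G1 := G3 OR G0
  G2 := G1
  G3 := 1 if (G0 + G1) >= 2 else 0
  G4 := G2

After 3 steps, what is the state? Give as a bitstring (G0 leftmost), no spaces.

Step 1: G0=1(const) G1=G3|G0=0|1=1 G2=G1=0 G3=(1+0>=2)=0 G4=G2=0 -> 11000
Step 2: G0=1(const) G1=G3|G0=0|1=1 G2=G1=1 G3=(1+1>=2)=1 G4=G2=0 -> 11110
Step 3: G0=1(const) G1=G3|G0=1|1=1 G2=G1=1 G3=(1+1>=2)=1 G4=G2=1 -> 11111

11111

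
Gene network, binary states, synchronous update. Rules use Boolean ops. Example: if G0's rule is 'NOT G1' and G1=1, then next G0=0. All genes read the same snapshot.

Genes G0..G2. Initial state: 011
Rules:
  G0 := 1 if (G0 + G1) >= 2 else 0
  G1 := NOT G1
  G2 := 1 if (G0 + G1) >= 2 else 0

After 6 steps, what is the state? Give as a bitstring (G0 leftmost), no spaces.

Step 1: G0=(0+1>=2)=0 G1=NOT G1=NOT 1=0 G2=(0+1>=2)=0 -> 000
Step 2: G0=(0+0>=2)=0 G1=NOT G1=NOT 0=1 G2=(0+0>=2)=0 -> 010
Step 3: G0=(0+1>=2)=0 G1=NOT G1=NOT 1=0 G2=(0+1>=2)=0 -> 000
Step 4: G0=(0+0>=2)=0 G1=NOT G1=NOT 0=1 G2=(0+0>=2)=0 -> 010
Step 5: G0=(0+1>=2)=0 G1=NOT G1=NOT 1=0 G2=(0+1>=2)=0 -> 000
Step 6: G0=(0+0>=2)=0 G1=NOT G1=NOT 0=1 G2=(0+0>=2)=0 -> 010

010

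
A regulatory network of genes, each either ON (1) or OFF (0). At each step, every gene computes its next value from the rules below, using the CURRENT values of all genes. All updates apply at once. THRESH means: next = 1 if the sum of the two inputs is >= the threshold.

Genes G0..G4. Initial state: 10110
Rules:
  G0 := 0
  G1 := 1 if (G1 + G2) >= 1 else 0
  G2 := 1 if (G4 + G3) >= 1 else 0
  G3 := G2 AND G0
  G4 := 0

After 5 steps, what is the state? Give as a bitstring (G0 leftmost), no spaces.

Step 1: G0=0(const) G1=(0+1>=1)=1 G2=(0+1>=1)=1 G3=G2&G0=1&1=1 G4=0(const) -> 01110
Step 2: G0=0(const) G1=(1+1>=1)=1 G2=(0+1>=1)=1 G3=G2&G0=1&0=0 G4=0(const) -> 01100
Step 3: G0=0(const) G1=(1+1>=1)=1 G2=(0+0>=1)=0 G3=G2&G0=1&0=0 G4=0(const) -> 01000
Step 4: G0=0(const) G1=(1+0>=1)=1 G2=(0+0>=1)=0 G3=G2&G0=0&0=0 G4=0(const) -> 01000
Step 5: G0=0(const) G1=(1+0>=1)=1 G2=(0+0>=1)=0 G3=G2&G0=0&0=0 G4=0(const) -> 01000

01000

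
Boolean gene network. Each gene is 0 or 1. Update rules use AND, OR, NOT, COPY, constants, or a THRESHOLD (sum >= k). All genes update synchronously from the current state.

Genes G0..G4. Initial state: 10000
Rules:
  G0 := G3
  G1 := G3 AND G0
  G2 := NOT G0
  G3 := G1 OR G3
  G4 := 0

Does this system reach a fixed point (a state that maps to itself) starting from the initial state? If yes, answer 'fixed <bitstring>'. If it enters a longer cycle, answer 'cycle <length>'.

Step 0: 10000
Step 1: G0=G3=0 G1=G3&G0=0&1=0 G2=NOT G0=NOT 1=0 G3=G1|G3=0|0=0 G4=0(const) -> 00000
Step 2: G0=G3=0 G1=G3&G0=0&0=0 G2=NOT G0=NOT 0=1 G3=G1|G3=0|0=0 G4=0(const) -> 00100
Step 3: G0=G3=0 G1=G3&G0=0&0=0 G2=NOT G0=NOT 0=1 G3=G1|G3=0|0=0 G4=0(const) -> 00100
Fixed point reached at step 2: 00100

Answer: fixed 00100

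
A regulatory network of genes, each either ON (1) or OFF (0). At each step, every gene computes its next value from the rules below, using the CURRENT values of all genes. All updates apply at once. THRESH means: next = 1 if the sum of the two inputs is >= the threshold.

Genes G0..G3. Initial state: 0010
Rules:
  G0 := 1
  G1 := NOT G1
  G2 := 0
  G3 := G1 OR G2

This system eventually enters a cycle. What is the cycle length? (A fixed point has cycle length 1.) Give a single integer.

Step 0: 0010
Step 1: G0=1(const) G1=NOT G1=NOT 0=1 G2=0(const) G3=G1|G2=0|1=1 -> 1101
Step 2: G0=1(const) G1=NOT G1=NOT 1=0 G2=0(const) G3=G1|G2=1|0=1 -> 1001
Step 3: G0=1(const) G1=NOT G1=NOT 0=1 G2=0(const) G3=G1|G2=0|0=0 -> 1100
Step 4: G0=1(const) G1=NOT G1=NOT 1=0 G2=0(const) G3=G1|G2=1|0=1 -> 1001
State from step 4 equals state from step 2 -> cycle length 2

Answer: 2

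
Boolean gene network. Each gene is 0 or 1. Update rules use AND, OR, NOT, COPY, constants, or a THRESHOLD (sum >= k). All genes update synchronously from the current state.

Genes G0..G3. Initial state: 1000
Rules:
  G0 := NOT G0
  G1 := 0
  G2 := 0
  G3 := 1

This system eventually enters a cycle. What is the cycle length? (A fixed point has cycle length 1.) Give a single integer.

Answer: 2

Derivation:
Step 0: 1000
Step 1: G0=NOT G0=NOT 1=0 G1=0(const) G2=0(const) G3=1(const) -> 0001
Step 2: G0=NOT G0=NOT 0=1 G1=0(const) G2=0(const) G3=1(const) -> 1001
Step 3: G0=NOT G0=NOT 1=0 G1=0(const) G2=0(const) G3=1(const) -> 0001
State from step 3 equals state from step 1 -> cycle length 2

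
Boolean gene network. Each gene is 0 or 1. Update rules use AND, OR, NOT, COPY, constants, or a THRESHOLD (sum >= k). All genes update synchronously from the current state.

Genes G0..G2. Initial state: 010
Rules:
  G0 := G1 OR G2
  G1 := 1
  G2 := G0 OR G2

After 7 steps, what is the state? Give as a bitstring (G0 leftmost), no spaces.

Step 1: G0=G1|G2=1|0=1 G1=1(const) G2=G0|G2=0|0=0 -> 110
Step 2: G0=G1|G2=1|0=1 G1=1(const) G2=G0|G2=1|0=1 -> 111
Step 3: G0=G1|G2=1|1=1 G1=1(const) G2=G0|G2=1|1=1 -> 111
Step 4: G0=G1|G2=1|1=1 G1=1(const) G2=G0|G2=1|1=1 -> 111
Step 5: G0=G1|G2=1|1=1 G1=1(const) G2=G0|G2=1|1=1 -> 111
Step 6: G0=G1|G2=1|1=1 G1=1(const) G2=G0|G2=1|1=1 -> 111
Step 7: G0=G1|G2=1|1=1 G1=1(const) G2=G0|G2=1|1=1 -> 111

111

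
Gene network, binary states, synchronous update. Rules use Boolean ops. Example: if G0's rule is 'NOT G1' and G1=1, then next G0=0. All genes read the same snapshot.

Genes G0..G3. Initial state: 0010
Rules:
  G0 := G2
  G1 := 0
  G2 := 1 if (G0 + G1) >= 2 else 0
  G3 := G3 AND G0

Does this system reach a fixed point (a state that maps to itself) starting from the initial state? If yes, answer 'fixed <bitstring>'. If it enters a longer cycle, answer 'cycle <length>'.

Step 0: 0010
Step 1: G0=G2=1 G1=0(const) G2=(0+0>=2)=0 G3=G3&G0=0&0=0 -> 1000
Step 2: G0=G2=0 G1=0(const) G2=(1+0>=2)=0 G3=G3&G0=0&1=0 -> 0000
Step 3: G0=G2=0 G1=0(const) G2=(0+0>=2)=0 G3=G3&G0=0&0=0 -> 0000
Fixed point reached at step 2: 0000

Answer: fixed 0000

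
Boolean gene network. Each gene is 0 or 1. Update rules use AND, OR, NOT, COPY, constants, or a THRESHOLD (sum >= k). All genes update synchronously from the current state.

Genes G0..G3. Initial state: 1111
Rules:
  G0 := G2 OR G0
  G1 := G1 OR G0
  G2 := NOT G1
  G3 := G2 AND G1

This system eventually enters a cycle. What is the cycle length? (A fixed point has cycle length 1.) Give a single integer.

Answer: 1

Derivation:
Step 0: 1111
Step 1: G0=G2|G0=1|1=1 G1=G1|G0=1|1=1 G2=NOT G1=NOT 1=0 G3=G2&G1=1&1=1 -> 1101
Step 2: G0=G2|G0=0|1=1 G1=G1|G0=1|1=1 G2=NOT G1=NOT 1=0 G3=G2&G1=0&1=0 -> 1100
Step 3: G0=G2|G0=0|1=1 G1=G1|G0=1|1=1 G2=NOT G1=NOT 1=0 G3=G2&G1=0&1=0 -> 1100
State from step 3 equals state from step 2 -> cycle length 1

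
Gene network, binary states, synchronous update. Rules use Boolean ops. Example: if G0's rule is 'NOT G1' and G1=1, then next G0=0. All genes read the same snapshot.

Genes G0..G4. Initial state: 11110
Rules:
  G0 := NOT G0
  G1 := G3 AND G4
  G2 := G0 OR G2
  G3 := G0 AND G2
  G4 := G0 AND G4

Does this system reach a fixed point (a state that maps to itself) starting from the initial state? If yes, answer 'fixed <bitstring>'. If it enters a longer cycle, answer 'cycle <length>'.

Step 0: 11110
Step 1: G0=NOT G0=NOT 1=0 G1=G3&G4=1&0=0 G2=G0|G2=1|1=1 G3=G0&G2=1&1=1 G4=G0&G4=1&0=0 -> 00110
Step 2: G0=NOT G0=NOT 0=1 G1=G3&G4=1&0=0 G2=G0|G2=0|1=1 G3=G0&G2=0&1=0 G4=G0&G4=0&0=0 -> 10100
Step 3: G0=NOT G0=NOT 1=0 G1=G3&G4=0&0=0 G2=G0|G2=1|1=1 G3=G0&G2=1&1=1 G4=G0&G4=1&0=0 -> 00110
Cycle of length 2 starting at step 1 -> no fixed point

Answer: cycle 2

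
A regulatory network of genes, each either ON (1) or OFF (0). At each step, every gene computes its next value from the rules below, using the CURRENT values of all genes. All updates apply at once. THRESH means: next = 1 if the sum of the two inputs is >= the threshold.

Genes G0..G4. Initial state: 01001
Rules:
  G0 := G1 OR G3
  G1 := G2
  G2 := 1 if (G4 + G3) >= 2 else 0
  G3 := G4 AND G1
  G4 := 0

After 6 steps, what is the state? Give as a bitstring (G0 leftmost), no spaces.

Step 1: G0=G1|G3=1|0=1 G1=G2=0 G2=(1+0>=2)=0 G3=G4&G1=1&1=1 G4=0(const) -> 10010
Step 2: G0=G1|G3=0|1=1 G1=G2=0 G2=(0+1>=2)=0 G3=G4&G1=0&0=0 G4=0(const) -> 10000
Step 3: G0=G1|G3=0|0=0 G1=G2=0 G2=(0+0>=2)=0 G3=G4&G1=0&0=0 G4=0(const) -> 00000
Step 4: G0=G1|G3=0|0=0 G1=G2=0 G2=(0+0>=2)=0 G3=G4&G1=0&0=0 G4=0(const) -> 00000
Step 5: G0=G1|G3=0|0=0 G1=G2=0 G2=(0+0>=2)=0 G3=G4&G1=0&0=0 G4=0(const) -> 00000
Step 6: G0=G1|G3=0|0=0 G1=G2=0 G2=(0+0>=2)=0 G3=G4&G1=0&0=0 G4=0(const) -> 00000

00000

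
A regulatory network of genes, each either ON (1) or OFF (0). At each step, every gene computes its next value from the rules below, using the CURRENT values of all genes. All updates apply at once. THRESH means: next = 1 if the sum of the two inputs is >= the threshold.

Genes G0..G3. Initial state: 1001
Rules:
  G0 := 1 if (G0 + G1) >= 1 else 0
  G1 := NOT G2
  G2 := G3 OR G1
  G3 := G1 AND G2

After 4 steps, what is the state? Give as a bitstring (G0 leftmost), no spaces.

Step 1: G0=(1+0>=1)=1 G1=NOT G2=NOT 0=1 G2=G3|G1=1|0=1 G3=G1&G2=0&0=0 -> 1110
Step 2: G0=(1+1>=1)=1 G1=NOT G2=NOT 1=0 G2=G3|G1=0|1=1 G3=G1&G2=1&1=1 -> 1011
Step 3: G0=(1+0>=1)=1 G1=NOT G2=NOT 1=0 G2=G3|G1=1|0=1 G3=G1&G2=0&1=0 -> 1010
Step 4: G0=(1+0>=1)=1 G1=NOT G2=NOT 1=0 G2=G3|G1=0|0=0 G3=G1&G2=0&1=0 -> 1000

1000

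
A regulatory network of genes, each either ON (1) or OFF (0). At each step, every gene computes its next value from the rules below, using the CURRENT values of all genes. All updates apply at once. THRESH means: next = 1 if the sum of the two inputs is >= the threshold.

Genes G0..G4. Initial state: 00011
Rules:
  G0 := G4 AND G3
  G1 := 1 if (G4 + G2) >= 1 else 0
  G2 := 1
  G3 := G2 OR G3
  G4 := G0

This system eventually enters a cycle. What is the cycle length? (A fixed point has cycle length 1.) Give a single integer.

Answer: 2

Derivation:
Step 0: 00011
Step 1: G0=G4&G3=1&1=1 G1=(1+0>=1)=1 G2=1(const) G3=G2|G3=0|1=1 G4=G0=0 -> 11110
Step 2: G0=G4&G3=0&1=0 G1=(0+1>=1)=1 G2=1(const) G3=G2|G3=1|1=1 G4=G0=1 -> 01111
Step 3: G0=G4&G3=1&1=1 G1=(1+1>=1)=1 G2=1(const) G3=G2|G3=1|1=1 G4=G0=0 -> 11110
State from step 3 equals state from step 1 -> cycle length 2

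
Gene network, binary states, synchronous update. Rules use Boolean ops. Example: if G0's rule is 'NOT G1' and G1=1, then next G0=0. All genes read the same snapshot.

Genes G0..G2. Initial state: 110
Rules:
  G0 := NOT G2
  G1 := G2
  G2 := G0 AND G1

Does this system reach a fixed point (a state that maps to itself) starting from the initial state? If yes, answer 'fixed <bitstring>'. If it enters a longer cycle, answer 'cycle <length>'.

Answer: fixed 100

Derivation:
Step 0: 110
Step 1: G0=NOT G2=NOT 0=1 G1=G2=0 G2=G0&G1=1&1=1 -> 101
Step 2: G0=NOT G2=NOT 1=0 G1=G2=1 G2=G0&G1=1&0=0 -> 010
Step 3: G0=NOT G2=NOT 0=1 G1=G2=0 G2=G0&G1=0&1=0 -> 100
Step 4: G0=NOT G2=NOT 0=1 G1=G2=0 G2=G0&G1=1&0=0 -> 100
Fixed point reached at step 3: 100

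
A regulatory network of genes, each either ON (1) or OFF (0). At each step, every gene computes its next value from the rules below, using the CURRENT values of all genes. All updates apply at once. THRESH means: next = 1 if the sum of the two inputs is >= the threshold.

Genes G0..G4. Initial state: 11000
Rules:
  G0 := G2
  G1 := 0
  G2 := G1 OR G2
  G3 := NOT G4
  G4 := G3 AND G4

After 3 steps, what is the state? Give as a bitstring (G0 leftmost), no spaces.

Step 1: G0=G2=0 G1=0(const) G2=G1|G2=1|0=1 G3=NOT G4=NOT 0=1 G4=G3&G4=0&0=0 -> 00110
Step 2: G0=G2=1 G1=0(const) G2=G1|G2=0|1=1 G3=NOT G4=NOT 0=1 G4=G3&G4=1&0=0 -> 10110
Step 3: G0=G2=1 G1=0(const) G2=G1|G2=0|1=1 G3=NOT G4=NOT 0=1 G4=G3&G4=1&0=0 -> 10110

10110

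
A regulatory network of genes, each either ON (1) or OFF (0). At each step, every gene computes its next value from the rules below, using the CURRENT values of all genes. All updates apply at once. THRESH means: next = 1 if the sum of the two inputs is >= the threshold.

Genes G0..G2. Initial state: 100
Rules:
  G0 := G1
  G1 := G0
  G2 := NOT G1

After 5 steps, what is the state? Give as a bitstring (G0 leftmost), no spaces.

Step 1: G0=G1=0 G1=G0=1 G2=NOT G1=NOT 0=1 -> 011
Step 2: G0=G1=1 G1=G0=0 G2=NOT G1=NOT 1=0 -> 100
Step 3: G0=G1=0 G1=G0=1 G2=NOT G1=NOT 0=1 -> 011
Step 4: G0=G1=1 G1=G0=0 G2=NOT G1=NOT 1=0 -> 100
Step 5: G0=G1=0 G1=G0=1 G2=NOT G1=NOT 0=1 -> 011

011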